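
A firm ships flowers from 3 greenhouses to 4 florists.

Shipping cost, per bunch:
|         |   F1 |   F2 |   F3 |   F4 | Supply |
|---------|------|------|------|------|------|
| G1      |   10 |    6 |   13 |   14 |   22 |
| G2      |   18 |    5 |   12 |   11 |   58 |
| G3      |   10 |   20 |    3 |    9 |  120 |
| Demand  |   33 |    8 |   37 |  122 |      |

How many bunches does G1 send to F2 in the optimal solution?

Optimal shipments:
  G1->F1: 22 × 10 = 220
  G2->F2: 8 × 5 = 40
  G2->F4: 50 × 11 = 550
  G3->F1: 11 × 10 = 110
  G3->F3: 37 × 3 = 111
  G3->F4: 72 × 9 = 648
Total cost = 1679.
The route G1→F2 is not used.

0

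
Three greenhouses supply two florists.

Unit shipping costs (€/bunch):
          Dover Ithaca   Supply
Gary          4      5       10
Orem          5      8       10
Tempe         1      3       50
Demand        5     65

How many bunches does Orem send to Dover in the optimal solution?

5

Solving gives:
  Gary->Ithaca: 10 × €5 = €50
  Orem->Dover: 5 × €5 = €25
  Orem->Ithaca: 5 × €8 = €40
  Tempe->Ithaca: 50 × €3 = €150
Total cost = €265.
So Orem→Dover carries 5 bunches.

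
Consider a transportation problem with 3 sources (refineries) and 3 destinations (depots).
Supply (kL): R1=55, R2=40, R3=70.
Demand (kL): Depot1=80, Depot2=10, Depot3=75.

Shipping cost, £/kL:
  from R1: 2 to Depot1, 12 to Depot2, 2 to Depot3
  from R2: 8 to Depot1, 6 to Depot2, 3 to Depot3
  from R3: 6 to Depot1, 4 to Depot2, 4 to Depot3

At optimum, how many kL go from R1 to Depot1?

Optimal shipments:
  R1→Depot1: 55 × £2 = £110
  R2→Depot3: 40 × £3 = £120
  R3→Depot1: 25 × £6 = £150
  R3→Depot2: 10 × £4 = £40
  R3→Depot3: 35 × £4 = £140
Total cost = £560.
So R1→Depot1 carries 55 kL.

55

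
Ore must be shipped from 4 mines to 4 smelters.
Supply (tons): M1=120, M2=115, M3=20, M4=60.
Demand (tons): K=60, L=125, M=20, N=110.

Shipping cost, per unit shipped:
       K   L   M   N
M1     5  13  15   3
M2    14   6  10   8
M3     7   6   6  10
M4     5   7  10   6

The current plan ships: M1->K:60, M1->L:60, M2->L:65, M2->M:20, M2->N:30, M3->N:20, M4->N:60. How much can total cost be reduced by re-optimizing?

Current plan cost = 60·5 + 60·13 + 65·6 + 20·10 + 30·8 + 20·10 + 60·6 = 2470.
Optimal plan:
  M1–K: 10 × 5 = 50
  M1–N: 110 × 3 = 330
  M2–L: 115 × 6 = 690
  M3–M: 20 × 6 = 120
  M4–K: 50 × 5 = 250
  M4–L: 10 × 7 = 70
Optimal cost = 1510.
Saving = 2470 − 1510 = 960.

960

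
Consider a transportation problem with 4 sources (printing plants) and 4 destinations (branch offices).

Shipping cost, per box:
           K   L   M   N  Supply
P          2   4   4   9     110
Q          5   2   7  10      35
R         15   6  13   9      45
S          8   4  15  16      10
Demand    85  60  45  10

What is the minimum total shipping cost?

780

A cheapest plan:
  P→K: 65 × 2 = 130
  P→M: 45 × 4 = 180
  Q→K: 20 × 5 = 100
  Q→L: 15 × 2 = 30
  R→L: 35 × 6 = 210
  R→N: 10 × 9 = 90
  S→L: 10 × 4 = 40
Total = 130 + 180 + 100 + 30 + 210 + 90 + 40 = 780.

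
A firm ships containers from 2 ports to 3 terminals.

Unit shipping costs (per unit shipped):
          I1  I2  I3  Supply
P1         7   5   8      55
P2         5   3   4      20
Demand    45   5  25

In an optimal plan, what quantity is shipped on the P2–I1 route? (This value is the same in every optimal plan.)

The minimum-cost plan:
  P1->I1: 45 × 7 = 315
  P1->I2: 5 × 5 = 25
  P1->I3: 5 × 8 = 40
  P2->I3: 20 × 4 = 80
Total cost = 460.
The route P2→I1 is not used.

0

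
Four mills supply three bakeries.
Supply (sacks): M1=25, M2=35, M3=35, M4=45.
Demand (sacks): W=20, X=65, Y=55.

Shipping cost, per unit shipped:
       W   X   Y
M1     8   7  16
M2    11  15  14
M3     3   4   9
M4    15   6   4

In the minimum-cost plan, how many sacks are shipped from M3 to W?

Solving gives:
  M1→X: 25 × 7 = 175
  M2→W: 20 × 11 = 220
  M2→X: 5 × 15 = 75
  M2→Y: 10 × 14 = 140
  M3→X: 35 × 4 = 140
  M4→Y: 45 × 4 = 180
Total cost = 930.
The route M3→W is not used.

0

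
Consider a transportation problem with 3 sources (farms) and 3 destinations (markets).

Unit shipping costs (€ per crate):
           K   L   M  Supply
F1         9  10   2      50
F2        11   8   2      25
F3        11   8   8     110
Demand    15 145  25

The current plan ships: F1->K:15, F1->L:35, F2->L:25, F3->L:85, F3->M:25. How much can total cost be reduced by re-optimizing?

200

Current plan cost = 15·9 + 35·10 + 25·8 + 85·8 + 25·8 = €1565.
Optimal plan:
  F1->K: 15 × €9 = €135
  F1->L: 10 × €10 = €100
  F1->M: 25 × €2 = €50
  F2->L: 25 × €8 = €200
  F3->L: 110 × €8 = €880
Optimal cost = €1365.
Saving = 1565 − 1365 = €200.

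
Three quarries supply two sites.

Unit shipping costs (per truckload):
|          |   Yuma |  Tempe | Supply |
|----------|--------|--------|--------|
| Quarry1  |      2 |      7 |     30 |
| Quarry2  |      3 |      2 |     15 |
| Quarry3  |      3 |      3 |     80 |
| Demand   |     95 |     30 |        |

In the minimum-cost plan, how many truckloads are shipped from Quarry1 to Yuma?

Solving gives:
  Quarry1→Yuma: 30 × 2 = 60
  Quarry2→Tempe: 15 × 2 = 30
  Quarry3→Yuma: 65 × 3 = 195
  Quarry3→Tempe: 15 × 3 = 45
Total cost = 330.
So Quarry1→Yuma carries 30 truckloads.

30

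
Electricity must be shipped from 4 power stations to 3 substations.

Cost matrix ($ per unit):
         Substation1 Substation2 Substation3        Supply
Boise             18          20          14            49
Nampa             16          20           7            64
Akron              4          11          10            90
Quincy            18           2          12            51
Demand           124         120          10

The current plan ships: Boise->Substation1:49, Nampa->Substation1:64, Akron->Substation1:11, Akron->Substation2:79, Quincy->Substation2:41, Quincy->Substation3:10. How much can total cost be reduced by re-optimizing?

565

Current plan cost = 49·18 + 64·16 + 11·4 + 79·11 + 41·2 + 10·12 = $3021.
Optimal plan:
  Boise->Substation2: 49 MWh
  Nampa->Substation1: 34 MWh
  Nampa->Substation2: 20 MWh
  Nampa->Substation3: 10 MWh
  Akron->Substation1: 90 MWh
  Quincy->Substation2: 51 MWh
Optimal cost = $2456.
Saving = 3021 − 2456 = $565.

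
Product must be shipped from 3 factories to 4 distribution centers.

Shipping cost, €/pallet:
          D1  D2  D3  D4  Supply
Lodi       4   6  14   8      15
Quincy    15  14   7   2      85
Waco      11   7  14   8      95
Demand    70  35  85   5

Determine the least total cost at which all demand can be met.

One minimum-cost allocation:
  Lodi→D1: 15 pallets
  Quincy→D3: 85 pallets
  Waco→D1: 55 pallets
  Waco→D2: 35 pallets
  Waco→D4: 5 pallets
Total cost = €1545.

1545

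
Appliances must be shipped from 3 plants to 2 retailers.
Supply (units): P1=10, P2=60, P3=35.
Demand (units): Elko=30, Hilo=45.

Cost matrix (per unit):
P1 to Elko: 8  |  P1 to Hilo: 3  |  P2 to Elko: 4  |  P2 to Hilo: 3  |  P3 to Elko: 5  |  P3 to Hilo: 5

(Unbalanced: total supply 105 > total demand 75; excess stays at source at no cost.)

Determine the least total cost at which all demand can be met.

260

An optimal shipping plan:
  P1→Hilo: 10 × 3 = 30
  P2→Elko: 25 × 4 = 100
  P2→Hilo: 35 × 3 = 105
  P3→Elko: 5 × 5 = 25
Total = 30 + 100 + 105 + 25 = 260.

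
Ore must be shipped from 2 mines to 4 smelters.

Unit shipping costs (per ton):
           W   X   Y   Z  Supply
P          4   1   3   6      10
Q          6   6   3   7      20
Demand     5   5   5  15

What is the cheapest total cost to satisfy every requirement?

Optimal allocation:
  P–W: 5 × 4 = 20
  P–X: 5 × 1 = 5
  Q–Y: 5 × 3 = 15
  Q–Z: 15 × 7 = 105
Total = 20 + 5 + 15 + 105 = 145.

145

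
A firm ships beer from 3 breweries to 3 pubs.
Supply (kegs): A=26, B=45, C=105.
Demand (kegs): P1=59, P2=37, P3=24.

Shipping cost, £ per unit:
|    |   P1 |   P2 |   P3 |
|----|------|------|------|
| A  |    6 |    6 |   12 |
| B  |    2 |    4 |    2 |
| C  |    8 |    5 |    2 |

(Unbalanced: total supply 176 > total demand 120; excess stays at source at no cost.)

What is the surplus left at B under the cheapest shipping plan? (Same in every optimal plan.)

0

Minimum-cost shipments:
  A to P1: 14 kegs
  B to P1: 45 kegs
  C to P2: 37 kegs
  C to P3: 24 kegs
Total cost = £407.
B ships 45 of its 45, leaving 0.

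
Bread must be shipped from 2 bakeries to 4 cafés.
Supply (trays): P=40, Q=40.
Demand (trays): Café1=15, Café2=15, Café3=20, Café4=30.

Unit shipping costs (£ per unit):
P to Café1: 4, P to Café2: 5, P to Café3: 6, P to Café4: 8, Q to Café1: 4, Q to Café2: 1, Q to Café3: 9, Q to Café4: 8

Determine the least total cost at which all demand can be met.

435

One minimum-cost allocation:
  P->Café1: 15 × £4 = £60
  P->Café3: 20 × £6 = £120
  P->Café4: 5 × £8 = £40
  Q->Café2: 15 × £1 = £15
  Q->Café4: 25 × £8 = £200
Total = 60 + 120 + 40 + 15 + 200 = £435.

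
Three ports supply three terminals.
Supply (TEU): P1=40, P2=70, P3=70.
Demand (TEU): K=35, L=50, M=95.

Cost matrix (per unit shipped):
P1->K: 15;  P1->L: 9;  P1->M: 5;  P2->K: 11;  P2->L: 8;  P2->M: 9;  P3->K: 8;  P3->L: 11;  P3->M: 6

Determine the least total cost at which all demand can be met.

A cheapest plan:
  P1→M: 40 TEU
  P2→K: 20 TEU
  P2→L: 50 TEU
  P3→K: 15 TEU
  P3→M: 55 TEU
Total cost = 1270.

1270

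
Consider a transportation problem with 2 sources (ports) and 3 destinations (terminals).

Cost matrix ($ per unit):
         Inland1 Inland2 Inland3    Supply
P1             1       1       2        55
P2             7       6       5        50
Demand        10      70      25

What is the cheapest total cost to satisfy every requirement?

330

An optimal shipping plan:
  P1 to Inland1: 10 × $1 = $10
  P1 to Inland2: 45 × $1 = $45
  P2 to Inland2: 25 × $6 = $150
  P2 to Inland3: 25 × $5 = $125
Total = 10 + 45 + 150 + 125 = $330.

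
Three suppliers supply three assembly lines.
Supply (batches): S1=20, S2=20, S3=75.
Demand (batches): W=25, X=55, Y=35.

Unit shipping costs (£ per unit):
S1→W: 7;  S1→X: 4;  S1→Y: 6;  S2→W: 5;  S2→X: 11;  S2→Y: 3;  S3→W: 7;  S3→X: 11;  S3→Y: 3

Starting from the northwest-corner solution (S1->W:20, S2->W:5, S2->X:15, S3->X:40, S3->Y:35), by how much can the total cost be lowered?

170

Current plan cost = 20·7 + 5·5 + 15·11 + 40·11 + 35·3 = £875.
Optimal plan:
  S1–X: 20 × £4 = £80
  S2–W: 20 × £5 = £100
  S3–W: 5 × £7 = £35
  S3–X: 35 × £11 = £385
  S3–Y: 35 × £3 = £105
Optimal cost = £705.
Saving = 875 − 705 = £170.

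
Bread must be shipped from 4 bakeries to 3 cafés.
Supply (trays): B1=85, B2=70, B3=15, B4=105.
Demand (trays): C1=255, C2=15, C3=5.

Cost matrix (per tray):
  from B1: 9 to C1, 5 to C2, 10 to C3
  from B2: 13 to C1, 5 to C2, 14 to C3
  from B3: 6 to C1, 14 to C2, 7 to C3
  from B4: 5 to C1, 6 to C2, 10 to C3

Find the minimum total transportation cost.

2175

One minimum-cost allocation:
  B1→C1: 80 × 9 = 720
  B1→C3: 5 × 10 = 50
  B2→C1: 55 × 13 = 715
  B2→C2: 15 × 5 = 75
  B3→C1: 15 × 6 = 90
  B4→C1: 105 × 5 = 525
Total = 720 + 50 + 715 + 75 + 90 + 525 = 2175.
(Supply check: B1 ships 85; B2 ships 70; B3 ships 15; B4 ships 105.)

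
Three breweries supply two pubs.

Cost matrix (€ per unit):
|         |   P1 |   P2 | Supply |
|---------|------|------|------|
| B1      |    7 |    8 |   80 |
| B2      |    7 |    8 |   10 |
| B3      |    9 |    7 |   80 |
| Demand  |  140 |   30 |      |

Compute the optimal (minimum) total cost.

One minimum-cost allocation:
  B1→P1: 80 × €7 = €560
  B2→P1: 10 × €7 = €70
  B3→P1: 50 × €9 = €450
  B3→P2: 30 × €7 = €210
Total = 560 + 70 + 450 + 210 = €1290.

1290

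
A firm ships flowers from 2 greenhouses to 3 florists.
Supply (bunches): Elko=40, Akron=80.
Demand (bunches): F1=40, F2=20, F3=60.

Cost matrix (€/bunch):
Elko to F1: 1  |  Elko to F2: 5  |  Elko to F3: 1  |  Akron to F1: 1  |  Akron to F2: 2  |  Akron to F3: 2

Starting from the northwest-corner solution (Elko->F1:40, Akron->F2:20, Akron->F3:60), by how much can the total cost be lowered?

40

Current plan cost = 40·1 + 20·2 + 60·2 = €200.
Optimal plan:
  Elko→F3: 40 bunches
  Akron→F1: 40 bunches
  Akron→F2: 20 bunches
  Akron→F3: 20 bunches
Optimal cost = €160.
Saving = 200 − 160 = €40.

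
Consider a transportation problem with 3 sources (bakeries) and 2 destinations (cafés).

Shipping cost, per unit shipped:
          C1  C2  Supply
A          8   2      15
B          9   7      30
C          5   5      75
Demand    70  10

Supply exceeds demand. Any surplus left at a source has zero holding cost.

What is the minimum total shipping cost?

An optimal shipping plan:
  A->C2: 10 × 2 = 20
  C->C1: 70 × 5 = 350
Total = 20 + 350 = 370.

370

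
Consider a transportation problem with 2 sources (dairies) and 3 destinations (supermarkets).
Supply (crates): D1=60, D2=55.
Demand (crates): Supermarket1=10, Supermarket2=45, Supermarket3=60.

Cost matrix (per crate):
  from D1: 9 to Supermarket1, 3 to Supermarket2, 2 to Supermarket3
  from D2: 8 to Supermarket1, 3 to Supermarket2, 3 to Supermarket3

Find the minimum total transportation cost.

An optimal shipping plan:
  D1->Supermarket3: 60 × 2 = 120
  D2->Supermarket1: 10 × 8 = 80
  D2->Supermarket2: 45 × 3 = 135
Total = 120 + 80 + 135 = 335.
(Supply check: D1 ships 60; D2 ships 55.)

335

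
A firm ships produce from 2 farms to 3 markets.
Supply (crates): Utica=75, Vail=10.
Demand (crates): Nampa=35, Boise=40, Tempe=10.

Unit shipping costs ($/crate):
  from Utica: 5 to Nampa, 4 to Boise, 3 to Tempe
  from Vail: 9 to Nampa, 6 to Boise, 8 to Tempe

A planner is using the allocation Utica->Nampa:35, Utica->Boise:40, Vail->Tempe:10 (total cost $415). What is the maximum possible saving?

30

Current plan cost = 35·5 + 40·4 + 10·8 = $415.
Optimal plan:
  Utica to Nampa: 35 crates
  Utica to Boise: 30 crates
  Utica to Tempe: 10 crates
  Vail to Boise: 10 crates
Optimal cost = $385.
Saving = 415 − 385 = $30.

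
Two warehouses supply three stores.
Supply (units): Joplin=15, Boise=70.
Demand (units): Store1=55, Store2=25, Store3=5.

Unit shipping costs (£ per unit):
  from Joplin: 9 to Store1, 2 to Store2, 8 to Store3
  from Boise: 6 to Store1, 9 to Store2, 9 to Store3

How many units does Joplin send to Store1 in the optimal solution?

The minimum-cost plan:
  Joplin→Store2: 15 × £2 = £30
  Boise→Store1: 55 × £6 = £330
  Boise→Store2: 10 × £9 = £90
  Boise→Store3: 5 × £9 = £45
Total cost = £495.
The route Joplin→Store1 is not used.

0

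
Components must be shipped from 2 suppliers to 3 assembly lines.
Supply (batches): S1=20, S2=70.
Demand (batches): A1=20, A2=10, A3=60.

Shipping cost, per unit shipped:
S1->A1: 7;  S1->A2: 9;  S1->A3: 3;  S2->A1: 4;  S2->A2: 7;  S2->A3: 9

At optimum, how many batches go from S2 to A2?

Solving gives:
  S1→A3: 20 batches
  S2→A1: 20 batches
  S2→A2: 10 batches
  S2→A3: 40 batches
Total cost = 570.
So S2→A2 carries 10 batches.

10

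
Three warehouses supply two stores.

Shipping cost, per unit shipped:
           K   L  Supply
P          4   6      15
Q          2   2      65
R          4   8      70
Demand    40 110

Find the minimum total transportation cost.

An optimal shipping plan:
  P to L: 15 × 6 = 90
  Q to L: 65 × 2 = 130
  R to K: 40 × 4 = 160
  R to L: 30 × 8 = 240
Total = 90 + 130 + 160 + 240 = 620.

620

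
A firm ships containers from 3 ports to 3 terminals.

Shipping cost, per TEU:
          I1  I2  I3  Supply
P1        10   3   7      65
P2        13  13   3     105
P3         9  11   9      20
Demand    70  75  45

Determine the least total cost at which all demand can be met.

1290

An optimal shipping plan:
  P1→I2: 65 × 3 = 195
  P2→I1: 50 × 13 = 650
  P2→I2: 10 × 13 = 130
  P2→I3: 45 × 3 = 135
  P3→I1: 20 × 9 = 180
Total = 195 + 650 + 130 + 135 + 180 = 1290.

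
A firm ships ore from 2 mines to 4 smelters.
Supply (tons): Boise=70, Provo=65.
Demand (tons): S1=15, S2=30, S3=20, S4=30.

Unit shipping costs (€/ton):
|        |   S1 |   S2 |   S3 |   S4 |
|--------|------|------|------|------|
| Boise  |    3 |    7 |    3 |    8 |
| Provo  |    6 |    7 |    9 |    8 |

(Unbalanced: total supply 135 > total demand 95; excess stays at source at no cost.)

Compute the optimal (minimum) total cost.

Optimal allocation:
  Boise to S1: 15 × €3 = €45
  Boise to S2: 30 × €7 = €210
  Boise to S3: 20 × €3 = €60
  Boise to S4: 5 × €8 = €40
  Provo to S4: 25 × €8 = €200
Total = 45 + 210 + 60 + 40 + 200 = €555.

555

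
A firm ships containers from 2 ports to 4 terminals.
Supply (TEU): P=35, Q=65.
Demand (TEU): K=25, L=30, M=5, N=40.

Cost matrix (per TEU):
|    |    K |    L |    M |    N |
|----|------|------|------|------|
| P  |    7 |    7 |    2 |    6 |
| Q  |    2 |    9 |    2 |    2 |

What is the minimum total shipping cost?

A cheapest plan:
  P→L: 30 × 7 = 210
  P→M: 5 × 2 = 10
  Q→K: 25 × 2 = 50
  Q→N: 40 × 2 = 80
Total = 210 + 10 + 50 + 80 = 350.
(Supply check: P ships 35; Q ships 65.)

350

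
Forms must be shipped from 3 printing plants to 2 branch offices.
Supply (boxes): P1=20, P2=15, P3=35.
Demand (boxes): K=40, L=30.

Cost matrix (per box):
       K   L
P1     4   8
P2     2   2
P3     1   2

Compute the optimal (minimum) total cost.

160

A cheapest plan:
  P1->K: 20 boxes
  P2->L: 15 boxes
  P3->K: 20 boxes
  P3->L: 15 boxes
Total cost = 160.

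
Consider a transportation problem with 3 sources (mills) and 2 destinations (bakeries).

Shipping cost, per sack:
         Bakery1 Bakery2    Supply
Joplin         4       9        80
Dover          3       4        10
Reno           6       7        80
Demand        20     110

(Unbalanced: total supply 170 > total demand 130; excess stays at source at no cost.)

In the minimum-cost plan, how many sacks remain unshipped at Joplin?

An optimal plan:
  Joplin to Bakery1: 20 × 4 = 80
  Joplin to Bakery2: 20 × 9 = 180
  Dover to Bakery2: 10 × 4 = 40
  Reno to Bakery2: 80 × 7 = 560
Total cost = 860.
Joplin ships 40 of its 80, leaving 40.

40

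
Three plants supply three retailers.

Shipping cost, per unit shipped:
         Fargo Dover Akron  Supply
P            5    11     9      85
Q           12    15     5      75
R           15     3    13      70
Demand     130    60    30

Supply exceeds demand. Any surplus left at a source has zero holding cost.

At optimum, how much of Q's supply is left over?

0

Minimum-cost shipments:
  P->Fargo: 85 × 5 = 425
  Q->Fargo: 45 × 12 = 540
  Q->Akron: 30 × 5 = 150
  R->Dover: 60 × 3 = 180
Total cost = 1295.
Q ships 75 of its 75, leaving 0.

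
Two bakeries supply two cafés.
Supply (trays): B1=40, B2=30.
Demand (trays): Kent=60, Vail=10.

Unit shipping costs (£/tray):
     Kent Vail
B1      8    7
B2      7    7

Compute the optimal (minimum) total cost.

520

One minimum-cost allocation:
  B1→Kent: 30 × £8 = £240
  B1→Vail: 10 × £7 = £70
  B2→Kent: 30 × £7 = £210
Total = 240 + 70 + 210 = £520.
(Supply check: B1 ships 40; B2 ships 30.)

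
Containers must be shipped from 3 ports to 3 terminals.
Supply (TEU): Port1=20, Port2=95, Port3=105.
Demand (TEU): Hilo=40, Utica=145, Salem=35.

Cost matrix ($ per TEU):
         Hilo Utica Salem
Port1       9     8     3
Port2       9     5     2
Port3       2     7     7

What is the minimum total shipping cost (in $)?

1025

An optimal shipping plan:
  Port1–Salem: 20 × $3 = $60
  Port2–Utica: 80 × $5 = $400
  Port2–Salem: 15 × $2 = $30
  Port3–Hilo: 40 × $2 = $80
  Port3–Utica: 65 × $7 = $455
Total = 60 + 400 + 30 + 80 + 455 = $1025.
(Supply check: Port1 ships 20; Port2 ships 95; Port3 ships 105.)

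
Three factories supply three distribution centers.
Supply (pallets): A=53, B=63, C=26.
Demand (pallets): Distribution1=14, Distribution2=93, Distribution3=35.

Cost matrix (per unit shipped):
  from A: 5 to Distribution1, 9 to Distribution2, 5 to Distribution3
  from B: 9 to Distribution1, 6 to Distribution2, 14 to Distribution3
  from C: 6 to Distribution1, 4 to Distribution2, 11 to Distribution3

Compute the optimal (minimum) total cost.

An optimal shipping plan:
  A->Distribution1: 14 pallets
  A->Distribution2: 4 pallets
  A->Distribution3: 35 pallets
  B->Distribution2: 63 pallets
  C->Distribution2: 26 pallets
Total cost = 763.

763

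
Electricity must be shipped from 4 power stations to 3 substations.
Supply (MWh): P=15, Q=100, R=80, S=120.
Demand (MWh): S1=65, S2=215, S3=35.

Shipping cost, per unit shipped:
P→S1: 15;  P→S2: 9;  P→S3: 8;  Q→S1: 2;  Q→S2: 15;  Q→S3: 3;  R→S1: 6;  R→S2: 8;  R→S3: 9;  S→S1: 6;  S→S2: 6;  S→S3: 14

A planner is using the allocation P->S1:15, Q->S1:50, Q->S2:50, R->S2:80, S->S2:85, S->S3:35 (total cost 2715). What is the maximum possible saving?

Current plan cost = 15·15 + 50·2 + 50·15 + 80·8 + 85·6 + 35·14 = 2715.
Optimal plan:
  P to S2: 15 × 9 = 135
  Q to S1: 65 × 2 = 130
  Q to S3: 35 × 3 = 105
  R to S2: 80 × 8 = 640
  S to S2: 120 × 6 = 720
Optimal cost = 1730.
Saving = 2715 − 1730 = 985.

985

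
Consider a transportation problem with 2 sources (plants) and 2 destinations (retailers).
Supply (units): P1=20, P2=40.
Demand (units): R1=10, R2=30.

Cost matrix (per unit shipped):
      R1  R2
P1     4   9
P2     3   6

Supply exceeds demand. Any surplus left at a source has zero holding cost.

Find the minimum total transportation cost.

One minimum-cost allocation:
  P2–R1: 10 units
  P2–R2: 30 units
Total cost = 210.
(Supply check: P1 ships 0; P2 ships 40.)

210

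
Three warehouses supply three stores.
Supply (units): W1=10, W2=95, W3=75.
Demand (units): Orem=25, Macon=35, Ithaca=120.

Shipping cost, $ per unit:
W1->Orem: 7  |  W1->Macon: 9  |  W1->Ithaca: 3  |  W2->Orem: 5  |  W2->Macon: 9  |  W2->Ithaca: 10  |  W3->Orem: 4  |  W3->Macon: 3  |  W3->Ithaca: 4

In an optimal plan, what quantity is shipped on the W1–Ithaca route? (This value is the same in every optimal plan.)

10

The minimum-cost plan:
  W1 to Ithaca: 10 × $3 = $30
  W2 to Orem: 25 × $5 = $125
  W2 to Ithaca: 70 × $10 = $700
  W3 to Macon: 35 × $3 = $105
  W3 to Ithaca: 40 × $4 = $160
Total cost = $1120.
So W1→Ithaca carries 10 units.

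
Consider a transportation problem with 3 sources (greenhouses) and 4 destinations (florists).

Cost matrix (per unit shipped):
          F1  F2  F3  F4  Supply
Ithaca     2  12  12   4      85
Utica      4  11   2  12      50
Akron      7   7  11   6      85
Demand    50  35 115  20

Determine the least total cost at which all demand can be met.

1255

One minimum-cost allocation:
  Ithaca–F1: 50 bunches
  Ithaca–F3: 15 bunches
  Ithaca–F4: 20 bunches
  Utica–F3: 50 bunches
  Akron–F2: 35 bunches
  Akron–F3: 50 bunches
Total cost = 1255.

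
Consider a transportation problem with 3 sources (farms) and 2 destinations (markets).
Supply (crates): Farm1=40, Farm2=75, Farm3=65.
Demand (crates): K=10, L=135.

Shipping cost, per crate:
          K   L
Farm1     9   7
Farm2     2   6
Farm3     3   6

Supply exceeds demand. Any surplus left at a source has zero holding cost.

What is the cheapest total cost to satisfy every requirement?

835

An optimal shipping plan:
  Farm1→L: 5 × 7 = 35
  Farm2→K: 10 × 2 = 20
  Farm2→L: 65 × 6 = 390
  Farm3→L: 65 × 6 = 390
Total = 35 + 20 + 390 + 390 = 835.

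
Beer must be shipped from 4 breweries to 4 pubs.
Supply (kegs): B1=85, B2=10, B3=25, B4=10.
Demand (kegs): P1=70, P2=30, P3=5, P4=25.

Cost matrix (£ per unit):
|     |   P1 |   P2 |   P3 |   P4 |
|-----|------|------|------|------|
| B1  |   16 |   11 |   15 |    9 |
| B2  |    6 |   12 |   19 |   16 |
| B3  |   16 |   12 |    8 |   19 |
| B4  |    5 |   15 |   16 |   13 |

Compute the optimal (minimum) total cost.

An optimal shipping plan:
  B1→P1: 30 × £16 = £480
  B1→P2: 30 × £11 = £330
  B1→P4: 25 × £9 = £225
  B2→P1: 10 × £6 = £60
  B3→P1: 20 × £16 = £320
  B3→P3: 5 × £8 = £40
  B4→P1: 10 × £5 = £50
Total = 480 + 330 + 225 + 60 + 320 + 40 + 50 = £1505.

1505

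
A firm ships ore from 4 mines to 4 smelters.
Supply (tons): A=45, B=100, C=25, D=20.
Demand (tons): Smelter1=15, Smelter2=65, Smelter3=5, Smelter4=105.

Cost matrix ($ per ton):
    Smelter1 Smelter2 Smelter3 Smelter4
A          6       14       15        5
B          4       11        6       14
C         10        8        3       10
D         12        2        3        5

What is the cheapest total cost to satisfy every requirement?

1590

Optimal allocation:
  A–Smelter4: 45 × $5 = $225
  B–Smelter1: 15 × $4 = $60
  B–Smelter2: 45 × $11 = $495
  B–Smelter3: 5 × $6 = $30
  B–Smelter4: 35 × $14 = $490
  C–Smelter4: 25 × $10 = $250
  D–Smelter2: 20 × $2 = $40
Total = 225 + 60 + 495 + 30 + 490 + 250 + 40 = $1590.
(Supply check: A ships 45; B ships 100; C ships 25; D ships 20.)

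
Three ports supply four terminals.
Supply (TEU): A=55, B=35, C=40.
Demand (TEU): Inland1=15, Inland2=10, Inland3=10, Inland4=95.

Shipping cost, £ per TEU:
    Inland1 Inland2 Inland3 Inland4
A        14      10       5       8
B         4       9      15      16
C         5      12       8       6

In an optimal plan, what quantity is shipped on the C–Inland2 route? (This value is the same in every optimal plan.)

0

Optimal shipments:
  A->Inland3: 10 × £5 = £50
  A->Inland4: 45 × £8 = £360
  B->Inland1: 15 × £4 = £60
  B->Inland2: 10 × £9 = £90
  B->Inland4: 10 × £16 = £160
  C->Inland4: 40 × £6 = £240
Total cost = £960.
The route C→Inland2 is not used.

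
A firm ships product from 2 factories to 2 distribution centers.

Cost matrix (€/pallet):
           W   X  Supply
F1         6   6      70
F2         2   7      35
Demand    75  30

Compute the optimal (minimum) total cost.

490

An optimal shipping plan:
  F1 to W: 40 × €6 = €240
  F1 to X: 30 × €6 = €180
  F2 to W: 35 × €2 = €70
Total = 240 + 180 + 70 = €490.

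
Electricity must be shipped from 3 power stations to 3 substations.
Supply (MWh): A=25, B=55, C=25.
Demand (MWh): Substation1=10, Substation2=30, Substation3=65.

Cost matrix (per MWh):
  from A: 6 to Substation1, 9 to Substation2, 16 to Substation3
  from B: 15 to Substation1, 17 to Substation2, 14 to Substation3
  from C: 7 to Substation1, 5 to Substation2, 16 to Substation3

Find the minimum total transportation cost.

Optimal allocation:
  A→Substation1: 10 × 6 = 60
  A→Substation2: 5 × 9 = 45
  A→Substation3: 10 × 16 = 160
  B→Substation3: 55 × 14 = 770
  C→Substation2: 25 × 5 = 125
Total = 60 + 45 + 160 + 770 + 125 = 1160.

1160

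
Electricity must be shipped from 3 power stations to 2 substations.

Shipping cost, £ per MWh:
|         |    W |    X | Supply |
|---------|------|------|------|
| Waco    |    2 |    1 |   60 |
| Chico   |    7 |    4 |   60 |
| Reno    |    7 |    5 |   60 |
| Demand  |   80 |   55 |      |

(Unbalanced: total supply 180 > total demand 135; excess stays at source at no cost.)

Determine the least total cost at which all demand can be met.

480

Optimal allocation:
  Waco->W: 60 × £2 = £120
  Chico->X: 55 × £4 = £220
  Reno->W: 20 × £7 = £140
Total = 120 + 220 + 140 = £480.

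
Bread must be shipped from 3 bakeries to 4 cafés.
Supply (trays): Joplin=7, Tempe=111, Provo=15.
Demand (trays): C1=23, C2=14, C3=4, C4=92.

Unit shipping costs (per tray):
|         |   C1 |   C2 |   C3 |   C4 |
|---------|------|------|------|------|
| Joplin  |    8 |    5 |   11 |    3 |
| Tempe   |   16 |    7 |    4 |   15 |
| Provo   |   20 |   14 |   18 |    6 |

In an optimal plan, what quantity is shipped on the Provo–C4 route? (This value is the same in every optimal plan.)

Solving gives:
  Joplin->C4: 7 × 3 = 21
  Tempe->C1: 23 × 16 = 368
  Tempe->C2: 14 × 7 = 98
  Tempe->C3: 4 × 4 = 16
  Tempe->C4: 70 × 15 = 1050
  Provo->C4: 15 × 6 = 90
Total cost = 1643.
So Provo→C4 carries 15 trays.

15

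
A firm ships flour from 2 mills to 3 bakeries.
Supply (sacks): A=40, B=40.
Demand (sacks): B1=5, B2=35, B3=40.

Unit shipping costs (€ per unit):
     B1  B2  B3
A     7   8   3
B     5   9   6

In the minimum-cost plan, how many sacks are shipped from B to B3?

Solving gives:
  A→B3: 40 × €3 = €120
  B→B1: 5 × €5 = €25
  B→B2: 35 × €9 = €315
Total cost = €460.
The route B→B3 is not used.

0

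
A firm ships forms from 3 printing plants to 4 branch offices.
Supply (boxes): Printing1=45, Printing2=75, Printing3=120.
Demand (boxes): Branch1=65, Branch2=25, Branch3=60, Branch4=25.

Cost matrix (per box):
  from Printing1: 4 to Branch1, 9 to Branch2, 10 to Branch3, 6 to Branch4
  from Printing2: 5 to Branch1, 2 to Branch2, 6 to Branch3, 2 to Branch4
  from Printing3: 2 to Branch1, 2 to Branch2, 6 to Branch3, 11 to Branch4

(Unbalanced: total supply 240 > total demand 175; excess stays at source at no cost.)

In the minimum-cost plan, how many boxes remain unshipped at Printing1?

Minimum-cost shipments:
  Printing2→Branch2: 25 × 2 = 50
  Printing2→Branch3: 5 × 6 = 30
  Printing2→Branch4: 25 × 2 = 50
  Printing3→Branch1: 65 × 2 = 130
  Printing3→Branch3: 55 × 6 = 330
Total cost = 590.
Printing1 ships 0 of its 45, leaving 45.

45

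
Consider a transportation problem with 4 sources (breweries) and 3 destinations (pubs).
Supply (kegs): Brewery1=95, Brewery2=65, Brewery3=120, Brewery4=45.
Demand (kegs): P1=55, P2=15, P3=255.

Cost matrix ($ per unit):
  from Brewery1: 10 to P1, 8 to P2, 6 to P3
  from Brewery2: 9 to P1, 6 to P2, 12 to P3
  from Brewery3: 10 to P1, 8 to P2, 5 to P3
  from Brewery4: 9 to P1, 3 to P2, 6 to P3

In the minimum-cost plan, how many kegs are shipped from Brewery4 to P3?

40

The minimum-cost plan:
  Brewery1→P3: 95 × $6 = $570
  Brewery2→P1: 55 × $9 = $495
  Brewery2→P2: 10 × $6 = $60
  Brewery3→P3: 120 × $5 = $600
  Brewery4→P2: 5 × $3 = $15
  Brewery4→P3: 40 × $6 = $240
Total cost = $1980.
So Brewery4→P3 carries 40 kegs.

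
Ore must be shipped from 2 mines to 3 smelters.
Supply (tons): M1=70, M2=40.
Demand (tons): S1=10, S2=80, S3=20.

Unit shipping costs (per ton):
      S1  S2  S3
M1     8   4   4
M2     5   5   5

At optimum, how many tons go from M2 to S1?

10

The minimum-cost plan:
  M1 to S2: 50 × 4 = 200
  M1 to S3: 20 × 4 = 80
  M2 to S1: 10 × 5 = 50
  M2 to S2: 30 × 5 = 150
Total cost = 480.
So M2→S1 carries 10 tons.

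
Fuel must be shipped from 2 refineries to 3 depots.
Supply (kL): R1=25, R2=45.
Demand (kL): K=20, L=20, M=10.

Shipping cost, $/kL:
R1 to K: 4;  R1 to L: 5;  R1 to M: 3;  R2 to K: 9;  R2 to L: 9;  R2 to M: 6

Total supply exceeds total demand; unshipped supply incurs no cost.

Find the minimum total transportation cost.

A cheapest plan:
  R1→K: 20 kL
  R1→L: 5 kL
  R2→L: 15 kL
  R2→M: 10 kL
Total cost = $300.
(Supply check: R1 ships 25; R2 ships 25.)

300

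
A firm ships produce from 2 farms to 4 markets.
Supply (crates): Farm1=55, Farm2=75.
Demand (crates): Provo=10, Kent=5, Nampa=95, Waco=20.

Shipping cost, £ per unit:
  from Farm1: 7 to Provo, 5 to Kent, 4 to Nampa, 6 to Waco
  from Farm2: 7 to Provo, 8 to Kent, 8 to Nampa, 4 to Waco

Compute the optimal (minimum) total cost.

730

One minimum-cost allocation:
  Farm1->Nampa: 55 × £4 = £220
  Farm2->Provo: 10 × £7 = £70
  Farm2->Kent: 5 × £8 = £40
  Farm2->Nampa: 40 × £8 = £320
  Farm2->Waco: 20 × £4 = £80
Total = 220 + 70 + 40 + 320 + 80 = £730.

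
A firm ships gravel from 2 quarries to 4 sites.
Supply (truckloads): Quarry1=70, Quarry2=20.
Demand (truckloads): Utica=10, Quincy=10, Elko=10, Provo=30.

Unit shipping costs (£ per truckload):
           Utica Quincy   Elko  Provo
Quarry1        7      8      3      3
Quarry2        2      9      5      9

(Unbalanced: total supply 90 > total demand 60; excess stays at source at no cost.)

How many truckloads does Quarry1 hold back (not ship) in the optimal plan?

An optimal plan:
  Quarry1–Quincy: 10 × £8 = £80
  Quarry1–Elko: 10 × £3 = £30
  Quarry1–Provo: 30 × £3 = £90
  Quarry2–Utica: 10 × £2 = £20
Total cost = £220.
Quarry1 ships 50 of its 70, leaving 20.

20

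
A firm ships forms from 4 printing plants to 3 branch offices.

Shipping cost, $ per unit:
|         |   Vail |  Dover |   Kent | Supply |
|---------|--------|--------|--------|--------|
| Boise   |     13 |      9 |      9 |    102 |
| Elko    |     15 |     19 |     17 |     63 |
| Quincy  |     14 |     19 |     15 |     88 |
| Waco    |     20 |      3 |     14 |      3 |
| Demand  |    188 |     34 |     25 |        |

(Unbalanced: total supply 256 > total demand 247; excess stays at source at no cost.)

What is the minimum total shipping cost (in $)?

3153

Optimal allocation:
  Boise–Vail: 46 × $13 = $598
  Boise–Dover: 31 × $9 = $279
  Boise–Kent: 25 × $9 = $225
  Elko–Vail: 54 × $15 = $810
  Quincy–Vail: 88 × $14 = $1232
  Waco–Dover: 3 × $3 = $9
Total = 598 + 279 + 225 + 810 + 1232 + 9 = $3153.
(Supply check: Boise ships 102; Elko ships 54; Quincy ships 88; Waco ships 3.)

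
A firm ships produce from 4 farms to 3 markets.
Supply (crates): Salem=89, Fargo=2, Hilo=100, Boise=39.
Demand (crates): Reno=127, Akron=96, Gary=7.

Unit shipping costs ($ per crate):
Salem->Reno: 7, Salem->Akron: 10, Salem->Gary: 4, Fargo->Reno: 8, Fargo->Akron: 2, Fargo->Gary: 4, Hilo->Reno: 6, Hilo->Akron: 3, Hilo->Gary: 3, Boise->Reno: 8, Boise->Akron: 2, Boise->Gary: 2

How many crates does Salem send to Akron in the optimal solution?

The minimum-cost plan:
  Salem–Reno: 82 × $7 = $574
  Salem–Gary: 7 × $4 = $28
  Fargo–Akron: 2 × $2 = $4
  Hilo–Reno: 45 × $6 = $270
  Hilo–Akron: 55 × $3 = $165
  Boise–Akron: 39 × $2 = $78
Total cost = $1119.
The route Salem→Akron is not used.

0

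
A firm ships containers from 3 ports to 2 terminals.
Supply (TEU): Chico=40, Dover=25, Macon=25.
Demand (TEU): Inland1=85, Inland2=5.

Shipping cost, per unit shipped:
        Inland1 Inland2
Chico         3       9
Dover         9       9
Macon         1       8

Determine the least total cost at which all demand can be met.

370

An optimal shipping plan:
  Chico–Inland1: 40 × 3 = 120
  Dover–Inland1: 20 × 9 = 180
  Dover–Inland2: 5 × 9 = 45
  Macon–Inland1: 25 × 1 = 25
Total = 120 + 180 + 45 + 25 = 370.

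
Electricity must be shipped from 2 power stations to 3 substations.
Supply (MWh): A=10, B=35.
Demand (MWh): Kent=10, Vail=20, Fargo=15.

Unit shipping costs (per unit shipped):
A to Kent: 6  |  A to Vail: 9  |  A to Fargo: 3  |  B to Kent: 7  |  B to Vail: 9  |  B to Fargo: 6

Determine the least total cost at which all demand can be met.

310

An optimal shipping plan:
  A–Fargo: 10 × 3 = 30
  B–Kent: 10 × 7 = 70
  B–Vail: 20 × 9 = 180
  B–Fargo: 5 × 6 = 30
Total = 30 + 70 + 180 + 30 = 310.
(Supply check: A ships 10; B ships 35.)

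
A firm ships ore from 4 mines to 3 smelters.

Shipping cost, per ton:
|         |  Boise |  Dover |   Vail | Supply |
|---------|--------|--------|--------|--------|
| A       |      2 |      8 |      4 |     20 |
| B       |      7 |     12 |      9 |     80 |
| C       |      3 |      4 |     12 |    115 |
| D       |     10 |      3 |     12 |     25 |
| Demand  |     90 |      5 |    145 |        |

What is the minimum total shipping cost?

An optimal shipping plan:
  A to Vail: 20 × 4 = 80
  B to Vail: 80 × 9 = 720
  C to Boise: 90 × 3 = 270
  C to Vail: 25 × 12 = 300
  D to Dover: 5 × 3 = 15
  D to Vail: 20 × 12 = 240
Total = 80 + 720 + 270 + 300 + 15 + 240 = 1625.

1625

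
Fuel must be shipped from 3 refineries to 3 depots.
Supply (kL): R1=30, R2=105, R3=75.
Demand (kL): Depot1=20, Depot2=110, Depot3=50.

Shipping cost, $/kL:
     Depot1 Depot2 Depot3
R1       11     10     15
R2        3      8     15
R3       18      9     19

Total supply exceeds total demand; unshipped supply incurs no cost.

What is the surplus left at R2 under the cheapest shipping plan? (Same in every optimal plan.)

0

Minimum-cost shipments:
  R1–Depot3: 30 × $15 = $450
  R2–Depot1: 20 × $3 = $60
  R2–Depot2: 65 × $8 = $520
  R2–Depot3: 20 × $15 = $300
  R3–Depot2: 45 × $9 = $405
Total cost = $1735.
R2 ships 105 of its 105, leaving 0.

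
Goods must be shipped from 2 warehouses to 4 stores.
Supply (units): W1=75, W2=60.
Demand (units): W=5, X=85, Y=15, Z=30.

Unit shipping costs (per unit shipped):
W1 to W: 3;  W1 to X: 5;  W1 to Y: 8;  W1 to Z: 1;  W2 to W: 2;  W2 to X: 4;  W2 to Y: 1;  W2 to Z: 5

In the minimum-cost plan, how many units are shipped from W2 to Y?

Solving gives:
  W1→W: 5 units
  W1→X: 40 units
  W1→Z: 30 units
  W2→X: 45 units
  W2→Y: 15 units
Total cost = 440.
So W2→Y carries 15 units.

15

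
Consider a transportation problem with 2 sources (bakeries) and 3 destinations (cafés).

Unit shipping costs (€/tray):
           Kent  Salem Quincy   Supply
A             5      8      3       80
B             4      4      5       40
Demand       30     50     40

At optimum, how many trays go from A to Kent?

30

Solving gives:
  A to Kent: 30 × €5 = €150
  A to Salem: 10 × €8 = €80
  A to Quincy: 40 × €3 = €120
  B to Salem: 40 × €4 = €160
Total cost = €510.
So A→Kent carries 30 trays.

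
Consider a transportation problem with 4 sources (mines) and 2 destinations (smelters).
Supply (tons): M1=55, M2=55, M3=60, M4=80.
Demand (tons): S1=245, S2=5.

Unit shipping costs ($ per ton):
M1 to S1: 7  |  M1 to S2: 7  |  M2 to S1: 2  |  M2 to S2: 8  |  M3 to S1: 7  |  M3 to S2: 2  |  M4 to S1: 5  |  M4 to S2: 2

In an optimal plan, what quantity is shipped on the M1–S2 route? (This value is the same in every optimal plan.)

Optimal shipments:
  M1–S1: 55 × $7 = $385
  M2–S1: 55 × $2 = $110
  M3–S1: 55 × $7 = $385
  M3–S2: 5 × $2 = $10
  M4–S1: 80 × $5 = $400
Total cost = $1290.
The route M1→S2 is not used.

0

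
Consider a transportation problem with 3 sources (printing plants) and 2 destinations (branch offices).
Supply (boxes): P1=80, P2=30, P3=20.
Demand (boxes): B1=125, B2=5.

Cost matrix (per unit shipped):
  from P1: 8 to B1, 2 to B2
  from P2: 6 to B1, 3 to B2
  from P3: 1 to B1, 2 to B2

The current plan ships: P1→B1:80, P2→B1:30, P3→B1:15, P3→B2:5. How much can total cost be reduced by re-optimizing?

Current plan cost = 80·8 + 30·6 + 15·1 + 5·2 = 845.
Optimal plan:
  P1–B1: 75 boxes
  P1–B2: 5 boxes
  P2–B1: 30 boxes
  P3–B1: 20 boxes
Optimal cost = 810.
Saving = 845 − 810 = 35.

35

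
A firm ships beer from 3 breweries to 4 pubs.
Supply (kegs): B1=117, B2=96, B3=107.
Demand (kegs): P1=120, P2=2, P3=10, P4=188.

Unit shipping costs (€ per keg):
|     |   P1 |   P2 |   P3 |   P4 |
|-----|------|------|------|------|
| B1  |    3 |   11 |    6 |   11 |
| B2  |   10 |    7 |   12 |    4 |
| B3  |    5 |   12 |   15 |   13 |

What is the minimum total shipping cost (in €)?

A cheapest plan:
  B1->P1: 15 × €3 = €45
  B1->P3: 10 × €6 = €60
  B1->P4: 92 × €11 = €1012
  B2->P4: 96 × €4 = €384
  B3->P1: 105 × €5 = €525
  B3->P2: 2 × €12 = €24
Total = 45 + 60 + 1012 + 384 + 525 + 24 = €2050.
(Supply check: B1 ships 117; B2 ships 96; B3 ships 107.)

2050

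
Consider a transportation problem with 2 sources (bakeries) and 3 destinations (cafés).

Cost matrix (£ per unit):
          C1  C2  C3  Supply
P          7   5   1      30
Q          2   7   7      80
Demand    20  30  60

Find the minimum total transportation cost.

490

An optimal shipping plan:
  P to C3: 30 × £1 = £30
  Q to C1: 20 × £2 = £40
  Q to C2: 30 × £7 = £210
  Q to C3: 30 × £7 = £210
Total = 30 + 40 + 210 + 210 = £490.
(Supply check: P ships 30; Q ships 80.)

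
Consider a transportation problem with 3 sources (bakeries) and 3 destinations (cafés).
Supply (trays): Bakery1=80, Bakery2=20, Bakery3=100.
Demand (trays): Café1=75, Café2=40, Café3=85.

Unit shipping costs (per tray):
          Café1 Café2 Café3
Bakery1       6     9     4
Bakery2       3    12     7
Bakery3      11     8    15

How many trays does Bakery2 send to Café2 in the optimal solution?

0

Optimal shipments:
  Bakery1 to Café3: 80 × 4 = 320
  Bakery2 to Café1: 15 × 3 = 45
  Bakery2 to Café3: 5 × 7 = 35
  Bakery3 to Café1: 60 × 11 = 660
  Bakery3 to Café2: 40 × 8 = 320
Total cost = 1380.
The route Bakery2→Café2 is not used.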